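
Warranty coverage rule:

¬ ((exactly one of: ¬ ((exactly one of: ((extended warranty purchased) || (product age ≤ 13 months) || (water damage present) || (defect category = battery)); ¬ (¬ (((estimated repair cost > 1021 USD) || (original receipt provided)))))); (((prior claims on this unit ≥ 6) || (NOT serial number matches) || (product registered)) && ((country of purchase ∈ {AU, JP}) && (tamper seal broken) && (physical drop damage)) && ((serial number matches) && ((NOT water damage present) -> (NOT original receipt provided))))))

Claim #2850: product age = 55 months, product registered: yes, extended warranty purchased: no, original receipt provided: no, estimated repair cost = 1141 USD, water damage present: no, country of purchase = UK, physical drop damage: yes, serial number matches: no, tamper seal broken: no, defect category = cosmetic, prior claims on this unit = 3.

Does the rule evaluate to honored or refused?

Honored

Atomic conditions:
  extended warranty purchased: no → false
  product age ≤ 13 months: 55 ≤ 13 is false
  water damage present: no → false
  defect category = battery: cosmetic == battery is false
  estimated repair cost > 1021 USD: 1141 > 1021 is true
  original receipt provided: no → false
  prior claims on this unit ≥ 6: 3 ≥ 6 is false
  NOT serial number matches: no → true
  product registered: yes → true
  country of purchase ∈ {AU, JP}: UK is not in the set → false
  tamper seal broken: no → false
  physical drop damage: yes → true
  serial number matches: no → false
  NOT water damage present: no → true
  NOT original receipt provided: no → true
Combine:
[1.1.1.1] false OR false OR false OR false = false
[1.1.1.2.1.1] true OR false = true
[1.1.1.2.1] NOT true = false
[1.1.1.2] NOT false = true
[1.1.1] exactly-one(false, true) = true
[1.1] NOT true = false
[1.2.1] false OR true OR true = true
[1.2.2] false AND false AND true = false
[1.2.3.2] true → true = true
[1.2.3] false AND true = false
[1.2] true AND false AND false = false
[1] exactly-one(false, false) = false
[root] NOT false = true
Overall: true → honored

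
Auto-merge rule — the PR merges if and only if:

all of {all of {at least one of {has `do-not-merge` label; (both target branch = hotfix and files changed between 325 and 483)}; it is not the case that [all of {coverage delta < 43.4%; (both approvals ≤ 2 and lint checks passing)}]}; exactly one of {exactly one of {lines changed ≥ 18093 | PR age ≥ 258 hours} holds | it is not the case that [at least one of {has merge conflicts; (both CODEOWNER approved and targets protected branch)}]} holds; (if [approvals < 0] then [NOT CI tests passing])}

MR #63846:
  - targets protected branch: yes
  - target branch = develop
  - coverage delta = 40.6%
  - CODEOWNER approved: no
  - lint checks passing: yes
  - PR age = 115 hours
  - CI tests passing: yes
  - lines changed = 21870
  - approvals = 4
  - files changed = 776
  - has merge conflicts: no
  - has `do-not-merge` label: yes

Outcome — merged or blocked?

Atomic conditions:
  has `do-not-merge` label: yes → true
  target branch = hotfix: develop == hotfix is false
  files changed between 325 and 483: 776 in [325, 483] is false
  coverage delta < 43.4%: 40.6 < 43.4 is true
  approvals ≤ 2: 4 ≤ 2 is false
  lint checks passing: yes → true
  lines changed ≥ 18093: 21870 ≥ 18093 is true
  PR age ≥ 258 hours: 115 ≥ 258 is false
  has merge conflicts: no → false
  CODEOWNER approved: no → false
  targets protected branch: yes → true
  approvals < 0: 4 < 0 is false
  NOT CI tests passing: yes → false
Combine:
[1.1.2] false AND false = false
[1.1] true OR false = true
[1.2.1.2] false AND true = false
[1.2.1] true AND false = false
[1.2] NOT false = true
[1] true AND true = true
[2.1] exactly-one(true, false) = true
[2.2.1.2] false AND true = false
[2.2.1] false OR false = false
[2.2] NOT false = true
[2] exactly-one(true, true) = false
[3] false → false (antecedent false ⇒ implication holds) = true
[root] true AND false AND true = false
Overall: false → blocked

Blocked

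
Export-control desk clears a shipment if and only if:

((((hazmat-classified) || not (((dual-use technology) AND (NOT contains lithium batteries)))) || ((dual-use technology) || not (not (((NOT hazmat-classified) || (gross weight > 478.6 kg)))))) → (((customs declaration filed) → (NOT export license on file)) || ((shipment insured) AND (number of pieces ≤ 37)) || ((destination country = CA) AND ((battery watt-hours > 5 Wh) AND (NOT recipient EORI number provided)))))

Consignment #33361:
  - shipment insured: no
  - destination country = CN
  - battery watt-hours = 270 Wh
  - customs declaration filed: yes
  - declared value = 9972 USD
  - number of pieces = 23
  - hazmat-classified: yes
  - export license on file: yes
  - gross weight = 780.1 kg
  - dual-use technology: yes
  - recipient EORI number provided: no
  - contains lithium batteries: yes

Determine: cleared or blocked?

Blocked

Atomic conditions:
  hazmat-classified: yes → true
  dual-use technology: yes → true
  NOT contains lithium batteries: yes → false
  NOT hazmat-classified: yes → false
  gross weight > 478.6 kg: 780.1 > 478.6 is true
  customs declaration filed: yes → true
  NOT export license on file: yes → false
  shipment insured: no → false
  number of pieces ≤ 37: 23 ≤ 37 is true
  destination country = CA: CN == CA is false
  battery watt-hours > 5 Wh: 270 > 5 is true
  NOT recipient EORI number provided: no → true
Combine:
[1.1.2.1] true AND false = false
[1.1.2] NOT false = true
[1.1] true OR true = true
[1.2.2.1.1] false OR true = true
[1.2.2.1] NOT true = false
[1.2.2] NOT false = true
[1.2] true OR true = true
[1] true OR true = true
[2.1] true → false = false
[2.2] false AND true = false
[2.3.2] true AND true = true
[2.3] false AND true = false
[2] false OR false OR false = false
[root] true → false = false
Overall: false → blocked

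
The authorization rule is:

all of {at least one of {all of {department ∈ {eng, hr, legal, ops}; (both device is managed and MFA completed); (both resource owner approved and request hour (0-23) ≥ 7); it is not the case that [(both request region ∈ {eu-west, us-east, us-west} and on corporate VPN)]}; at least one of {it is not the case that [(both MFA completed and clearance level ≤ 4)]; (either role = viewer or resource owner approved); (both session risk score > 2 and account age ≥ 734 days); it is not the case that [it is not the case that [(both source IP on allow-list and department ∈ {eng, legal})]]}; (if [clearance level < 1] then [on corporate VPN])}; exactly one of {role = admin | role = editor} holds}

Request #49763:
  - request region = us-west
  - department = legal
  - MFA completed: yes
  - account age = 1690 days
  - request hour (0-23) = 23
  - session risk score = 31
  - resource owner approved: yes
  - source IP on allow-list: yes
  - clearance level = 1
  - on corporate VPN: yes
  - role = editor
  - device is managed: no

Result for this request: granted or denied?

Granted

Atomic conditions:
  department ∈ {eng, hr, legal, ops}: legal is in the set → true
  device is managed: no → false
  MFA completed: yes → true
  resource owner approved: yes → true
  request hour (0-23) ≥ 7: 23 ≥ 7 is true
  request region ∈ {eu-west, us-east, us-west}: us-west is in the set → true
  on corporate VPN: yes → true
  clearance level ≤ 4: 1 ≤ 4 is true
  role = viewer: editor == viewer is false
  session risk score > 2: 31 > 2 is true
  account age ≥ 734 days: 1690 ≥ 734 is true
  source IP on allow-list: yes → true
  department ∈ {eng, legal}: legal is in the set → true
  clearance level < 1: 1 < 1 is false
  role = admin: editor == admin is false
  role = editor: editor == editor is true
Combine:
[1.1.2] false AND true = false
[1.1.3] true AND true = true
[1.1.4.1] true AND true = true
[1.1.4] NOT true = false
[1.1] true AND false AND true AND false = false
[1.2.1.1] true AND true = true
[1.2.1] NOT true = false
[1.2.2] false OR true = true
[1.2.3] true AND true = true
[1.2.4.1.1] true AND true = true
[1.2.4.1] NOT true = false
[1.2.4] NOT false = true
[1.2] false OR true OR true OR true = true
[1.3] false → true (antecedent false ⇒ implication holds) = true
[1] false OR true OR true = true
[2] exactly-one(false, true) = true
[root] true AND true = true
Overall: true → granted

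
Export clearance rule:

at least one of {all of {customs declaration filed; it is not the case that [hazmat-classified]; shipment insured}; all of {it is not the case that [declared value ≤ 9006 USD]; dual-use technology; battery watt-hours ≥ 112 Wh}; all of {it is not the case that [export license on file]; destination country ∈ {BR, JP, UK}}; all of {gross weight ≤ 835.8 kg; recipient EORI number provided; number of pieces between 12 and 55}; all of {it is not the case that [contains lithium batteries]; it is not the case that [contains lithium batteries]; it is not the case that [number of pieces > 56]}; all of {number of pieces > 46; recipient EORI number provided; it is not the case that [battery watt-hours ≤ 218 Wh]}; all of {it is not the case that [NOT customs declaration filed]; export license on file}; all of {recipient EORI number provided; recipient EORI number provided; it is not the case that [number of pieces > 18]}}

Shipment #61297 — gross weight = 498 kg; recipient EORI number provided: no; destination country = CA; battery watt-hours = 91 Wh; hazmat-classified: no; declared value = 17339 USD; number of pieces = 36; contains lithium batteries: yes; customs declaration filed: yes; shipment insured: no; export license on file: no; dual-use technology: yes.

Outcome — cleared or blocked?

Atomic conditions:
  customs declaration filed: yes → true
  hazmat-classified: no → false
  shipment insured: no → false
  declared value ≤ 9006 USD: 17339 ≤ 9006 is false
  dual-use technology: yes → true
  battery watt-hours ≥ 112 Wh: 91 ≥ 112 is false
  export license on file: no → false
  destination country ∈ {BR, JP, UK}: CA is not in the set → false
  gross weight ≤ 835.8 kg: 498 ≤ 835.8 is true
  recipient EORI number provided: no → false
  number of pieces between 12 and 55: 36 in [12, 55] is true
  contains lithium batteries: yes → true
  number of pieces > 56: 36 > 56 is false
  number of pieces > 46: 36 > 46 is false
  battery watt-hours ≤ 218 Wh: 91 ≤ 218 is true
  NOT customs declaration filed: yes → false
  number of pieces > 18: 36 > 18 is true
Combine:
[1.2] NOT false = true
[1] true AND true AND false = false
[2.1] NOT false = true
[2] true AND true AND false = false
[3.1] NOT false = true
[3] true AND false = false
[4] true AND false AND true = false
[5.1] NOT true = false
[5.2] NOT true = false
[5.3] NOT false = true
[5] false AND false AND true = false
[6.3] NOT true = false
[6] false AND false AND false = false
[7.1] NOT false = true
[7] true AND false = false
[8.3] NOT true = false
[8] false AND false AND false = false
[root] false OR false OR false OR false OR false OR false OR false OR false = false
Overall: false → blocked

Blocked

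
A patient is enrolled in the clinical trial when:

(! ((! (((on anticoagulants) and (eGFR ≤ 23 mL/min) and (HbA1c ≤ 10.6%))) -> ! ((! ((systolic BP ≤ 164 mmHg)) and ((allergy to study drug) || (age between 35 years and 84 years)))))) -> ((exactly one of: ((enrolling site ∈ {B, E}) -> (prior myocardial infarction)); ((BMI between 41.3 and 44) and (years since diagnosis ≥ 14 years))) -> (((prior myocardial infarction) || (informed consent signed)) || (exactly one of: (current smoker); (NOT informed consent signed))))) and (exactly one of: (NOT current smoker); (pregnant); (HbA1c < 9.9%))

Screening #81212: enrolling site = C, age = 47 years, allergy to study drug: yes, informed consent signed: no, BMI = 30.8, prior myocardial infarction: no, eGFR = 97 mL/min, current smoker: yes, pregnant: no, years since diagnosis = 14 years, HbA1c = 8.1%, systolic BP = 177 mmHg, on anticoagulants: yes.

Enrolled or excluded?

Atomic conditions:
  on anticoagulants: yes → true
  eGFR ≤ 23 mL/min: 97 ≤ 23 is false
  HbA1c ≤ 10.6%: 8.1 ≤ 10.6 is true
  systolic BP ≤ 164 mmHg: 177 ≤ 164 is false
  allergy to study drug: yes → true
  age between 35 years and 84 years: 47 in [35, 84] is true
  enrolling site ∈ {B, E}: C is not in the set → false
  prior myocardial infarction: no → false
  BMI between 41.3 and 44: 30.8 in [41.3, 44] is false
  years since diagnosis ≥ 14 years: 14 ≥ 14 is true
  informed consent signed: no → false
  current smoker: yes → true
  NOT informed consent signed: no → true
  NOT current smoker: yes → false
  pregnant: no → false
  HbA1c < 9.9%: 8.1 < 9.9 is true
Combine:
[1.1.1.1.1] true AND false AND true = false
[1.1.1.1] NOT false = true
[1.1.1.2.1.1] NOT false = true
[1.1.1.2.1.2] true OR true = true
[1.1.1.2.1] true AND true = true
[1.1.1.2] NOT true = false
[1.1.1] true → false = false
[1.1] NOT false = true
[1.2.1.1] false → false (antecedent false ⇒ implication holds) = true
[1.2.1.2] false AND true = false
[1.2.1] exactly-one(true, false) = true
[1.2.2.1] false OR false = false
[1.2.2.2] exactly-one(true, true) = false
[1.2.2] false OR false = false
[1.2] true → false = false
[1] true → false = false
[2] exactly-one(false, false, true) = true
[root] false AND true = false
Overall: false → excluded

Excluded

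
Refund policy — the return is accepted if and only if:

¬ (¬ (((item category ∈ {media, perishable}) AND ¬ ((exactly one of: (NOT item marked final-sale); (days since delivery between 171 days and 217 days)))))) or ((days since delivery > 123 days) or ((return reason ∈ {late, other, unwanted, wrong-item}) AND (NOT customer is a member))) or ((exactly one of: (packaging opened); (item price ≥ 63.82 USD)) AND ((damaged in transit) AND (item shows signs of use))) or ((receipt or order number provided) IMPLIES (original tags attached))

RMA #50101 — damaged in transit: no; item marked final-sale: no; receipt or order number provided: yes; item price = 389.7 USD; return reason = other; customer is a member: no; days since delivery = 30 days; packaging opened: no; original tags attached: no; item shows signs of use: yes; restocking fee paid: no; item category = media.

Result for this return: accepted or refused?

Accepted

Atomic conditions:
  item category ∈ {media, perishable}: media is in the set → true
  NOT item marked final-sale: no → true
  days since delivery between 171 days and 217 days: 30 in [171, 217] is false
  days since delivery > 123 days: 30 > 123 is false
  return reason ∈ {late, other, unwanted, wrong-item}: other is in the set → true
  NOT customer is a member: no → true
  packaging opened: no → false
  item price ≥ 63.82 USD: 389.7 ≥ 63.82 is true
  damaged in transit: no → false
  item shows signs of use: yes → true
  receipt or order number provided: yes → true
  original tags attached: no → false
Combine:
[1.1.1.2.1] exactly-one(true, false) = true
[1.1.1.2] NOT true = false
[1.1.1] true AND false = false
[1.1] NOT false = true
[1] NOT true = false
[2.2] true AND true = true
[2] false OR true = true
[3.1] exactly-one(false, true) = true
[3.2] false AND true = false
[3] true AND false = false
[4] true → false = false
[root] false OR true OR false OR false = true
Overall: true → accepted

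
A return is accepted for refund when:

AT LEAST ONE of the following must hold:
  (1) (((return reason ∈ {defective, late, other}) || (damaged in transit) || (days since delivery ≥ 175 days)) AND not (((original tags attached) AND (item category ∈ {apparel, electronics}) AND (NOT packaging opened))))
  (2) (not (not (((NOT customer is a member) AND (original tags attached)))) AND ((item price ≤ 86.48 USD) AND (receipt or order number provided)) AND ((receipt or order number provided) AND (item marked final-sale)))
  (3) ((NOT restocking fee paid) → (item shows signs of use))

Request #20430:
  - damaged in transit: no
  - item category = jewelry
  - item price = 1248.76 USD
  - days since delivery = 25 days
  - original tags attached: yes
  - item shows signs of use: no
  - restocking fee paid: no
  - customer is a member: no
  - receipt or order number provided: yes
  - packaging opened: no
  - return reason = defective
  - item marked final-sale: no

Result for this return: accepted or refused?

Accepted

Atomic conditions:
  return reason ∈ {defective, late, other}: defective is in the set → true
  damaged in transit: no → false
  days since delivery ≥ 175 days: 25 ≥ 175 is false
  original tags attached: yes → true
  item category ∈ {apparel, electronics}: jewelry is not in the set → false
  NOT packaging opened: no → true
  NOT customer is a member: no → true
  item price ≤ 86.48 USD: 1248.76 ≤ 86.48 is false
  receipt or order number provided: yes → true
  item marked final-sale: no → false
  NOT restocking fee paid: no → true
  item shows signs of use: no → false
Combine:
[1.1] true OR false OR false = true
[1.2.1] true AND false AND true = false
[1.2] NOT false = true
[1] true AND true = true
[2.1.1.1] true AND true = true
[2.1.1] NOT true = false
[2.1] NOT false = true
[2.2] false AND true = false
[2.3] true AND false = false
[2] true AND false AND false = false
[3] true → false = false
[root] true OR false OR false = true
Overall: true → accepted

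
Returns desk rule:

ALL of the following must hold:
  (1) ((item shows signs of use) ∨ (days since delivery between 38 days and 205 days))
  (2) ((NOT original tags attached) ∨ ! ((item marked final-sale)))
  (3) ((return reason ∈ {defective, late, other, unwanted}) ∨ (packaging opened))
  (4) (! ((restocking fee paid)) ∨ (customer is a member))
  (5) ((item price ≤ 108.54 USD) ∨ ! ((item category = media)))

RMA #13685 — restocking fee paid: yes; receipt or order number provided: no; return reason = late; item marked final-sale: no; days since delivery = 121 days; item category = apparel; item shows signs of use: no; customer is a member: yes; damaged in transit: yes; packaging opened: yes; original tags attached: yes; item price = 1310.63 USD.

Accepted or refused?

Atomic conditions:
  item shows signs of use: no → false
  days since delivery between 38 days and 205 days: 121 in [38, 205] is true
  NOT original tags attached: yes → false
  item marked final-sale: no → false
  return reason ∈ {defective, late, other, unwanted}: late is in the set → true
  packaging opened: yes → true
  restocking fee paid: yes → true
  customer is a member: yes → true
  item price ≤ 108.54 USD: 1310.63 ≤ 108.54 is false
  item category = media: apparel == media is false
Combine:
[1] false OR true = true
[2.2] NOT false = true
[2] false OR true = true
[3] true OR true = true
[4.1] NOT true = false
[4] false OR true = true
[5.2] NOT false = true
[5] false OR true = true
[root] true AND true AND true AND true AND true = true
Overall: true → accepted

Accepted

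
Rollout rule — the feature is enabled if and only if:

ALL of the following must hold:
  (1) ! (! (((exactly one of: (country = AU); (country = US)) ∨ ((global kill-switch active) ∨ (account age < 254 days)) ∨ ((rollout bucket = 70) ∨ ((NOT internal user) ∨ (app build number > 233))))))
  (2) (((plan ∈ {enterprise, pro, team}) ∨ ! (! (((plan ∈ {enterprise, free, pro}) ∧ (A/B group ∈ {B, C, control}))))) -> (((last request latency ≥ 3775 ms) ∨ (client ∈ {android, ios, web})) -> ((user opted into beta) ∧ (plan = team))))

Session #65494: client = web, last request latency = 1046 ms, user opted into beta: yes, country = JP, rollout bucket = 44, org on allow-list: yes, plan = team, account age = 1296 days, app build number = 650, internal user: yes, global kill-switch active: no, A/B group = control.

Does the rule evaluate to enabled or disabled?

Enabled

Atomic conditions:
  country = AU: JP == AU is false
  country = US: JP == US is false
  global kill-switch active: no → false
  account age < 254 days: 1296 < 254 is false
  rollout bucket = 70: 44 == 70 is false
  NOT internal user: yes → false
  app build number > 233: 650 > 233 is true
  plan ∈ {enterprise, pro, team}: team is in the set → true
  plan ∈ {enterprise, free, pro}: team is not in the set → false
  A/B group ∈ {B, C, control}: control is in the set → true
  last request latency ≥ 3775 ms: 1046 ≥ 3775 is false
  client ∈ {android, ios, web}: web is in the set → true
  user opted into beta: yes → true
  plan = team: team == team is true
Combine:
[1.1.1.1] exactly-one(false, false) = false
[1.1.1.2] false OR false = false
[1.1.1.3.2] false OR true = true
[1.1.1.3] false OR true = true
[1.1.1] false OR false OR true = true
[1.1] NOT true = false
[1] NOT false = true
[2.1.2.1.1] false AND true = false
[2.1.2.1] NOT false = true
[2.1.2] NOT true = false
[2.1] true OR false = true
[2.2.1] false OR true = true
[2.2.2] true AND true = true
[2.2] true → true = true
[2] true → true = true
[root] true AND true = true
Overall: true → enabled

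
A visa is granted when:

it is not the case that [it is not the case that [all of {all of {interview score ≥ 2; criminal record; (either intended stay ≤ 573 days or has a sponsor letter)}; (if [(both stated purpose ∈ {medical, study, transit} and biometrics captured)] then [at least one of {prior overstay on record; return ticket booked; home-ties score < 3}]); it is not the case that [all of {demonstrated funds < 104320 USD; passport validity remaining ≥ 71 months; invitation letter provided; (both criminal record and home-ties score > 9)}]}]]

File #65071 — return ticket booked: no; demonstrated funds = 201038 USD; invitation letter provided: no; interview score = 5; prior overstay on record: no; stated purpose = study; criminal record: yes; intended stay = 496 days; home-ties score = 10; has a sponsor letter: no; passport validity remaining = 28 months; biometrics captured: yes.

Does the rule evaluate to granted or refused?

Refused

Atomic conditions:
  interview score ≥ 2: 5 ≥ 2 is true
  criminal record: yes → true
  intended stay ≤ 573 days: 496 ≤ 573 is true
  has a sponsor letter: no → false
  stated purpose ∈ {medical, study, transit}: study is in the set → true
  biometrics captured: yes → true
  prior overstay on record: no → false
  return ticket booked: no → false
  home-ties score < 3: 10 < 3 is false
  demonstrated funds < 104320 USD: 201038 < 104320 is false
  passport validity remaining ≥ 71 months: 28 ≥ 71 is false
  invitation letter provided: no → false
  home-ties score > 9: 10 > 9 is true
Combine:
[1.1.1.3] true OR false = true
[1.1.1] true AND true AND true = true
[1.1.2.1] true AND true = true
[1.1.2.2] false OR false OR false = false
[1.1.2] true → false = false
[1.1.3.1.4] true AND true = true
[1.1.3.1] false AND false AND false AND true = false
[1.1.3] NOT false = true
[1.1] true AND false AND true = false
[1] NOT false = true
[root] NOT true = false
Overall: false → refused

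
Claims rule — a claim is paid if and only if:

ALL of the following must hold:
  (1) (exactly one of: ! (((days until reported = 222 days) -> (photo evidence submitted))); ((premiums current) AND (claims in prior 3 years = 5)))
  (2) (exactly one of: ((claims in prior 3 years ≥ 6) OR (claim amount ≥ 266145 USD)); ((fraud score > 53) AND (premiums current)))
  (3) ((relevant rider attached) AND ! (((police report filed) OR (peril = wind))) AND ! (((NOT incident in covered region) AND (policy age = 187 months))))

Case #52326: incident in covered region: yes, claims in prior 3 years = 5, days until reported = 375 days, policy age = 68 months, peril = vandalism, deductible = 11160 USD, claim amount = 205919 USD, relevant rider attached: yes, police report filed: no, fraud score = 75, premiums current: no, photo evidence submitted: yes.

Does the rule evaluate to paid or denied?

Atomic conditions:
  days until reported = 222 days: 375 == 222 is false
  photo evidence submitted: yes → true
  premiums current: no → false
  claims in prior 3 years = 5: 5 == 5 is true
  claims in prior 3 years ≥ 6: 5 ≥ 6 is false
  claim amount ≥ 266145 USD: 205919 ≥ 266145 is false
  fraud score > 53: 75 > 53 is true
  relevant rider attached: yes → true
  police report filed: no → false
  peril = wind: vandalism == wind is false
  NOT incident in covered region: yes → false
  policy age = 187 months: 68 == 187 is false
Combine:
[1.1.1] false → true (antecedent false ⇒ implication holds) = true
[1.1] NOT true = false
[1.2] false AND true = false
[1] exactly-one(false, false) = false
[2.1] false OR false = false
[2.2] true AND false = false
[2] exactly-one(false, false) = false
[3.2.1] false OR false = false
[3.2] NOT false = true
[3.3.1] false AND false = false
[3.3] NOT false = true
[3] true AND true AND true = true
[root] false AND false AND true = false
Overall: false → denied

Denied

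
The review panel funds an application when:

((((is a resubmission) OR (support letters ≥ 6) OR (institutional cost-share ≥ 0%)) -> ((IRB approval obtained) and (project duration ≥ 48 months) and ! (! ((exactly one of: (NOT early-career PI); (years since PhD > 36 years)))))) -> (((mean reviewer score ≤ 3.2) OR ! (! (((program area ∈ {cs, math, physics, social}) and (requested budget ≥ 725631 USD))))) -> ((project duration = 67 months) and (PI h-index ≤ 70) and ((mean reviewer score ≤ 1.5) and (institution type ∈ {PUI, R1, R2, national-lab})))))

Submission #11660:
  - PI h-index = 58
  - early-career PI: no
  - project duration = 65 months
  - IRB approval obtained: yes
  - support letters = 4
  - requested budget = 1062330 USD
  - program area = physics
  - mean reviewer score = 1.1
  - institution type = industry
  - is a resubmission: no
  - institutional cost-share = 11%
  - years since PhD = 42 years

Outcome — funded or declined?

Funded

Atomic conditions:
  is a resubmission: no → false
  support letters ≥ 6: 4 ≥ 6 is false
  institutional cost-share ≥ 0%: 11 ≥ 0 is true
  IRB approval obtained: yes → true
  project duration ≥ 48 months: 65 ≥ 48 is true
  NOT early-career PI: no → true
  years since PhD > 36 years: 42 > 36 is true
  mean reviewer score ≤ 3.2: 1.1 ≤ 3.2 is true
  program area ∈ {cs, math, physics, social}: physics is in the set → true
  requested budget ≥ 725631 USD: 1062330 ≥ 725631 is true
  project duration = 67 months: 65 == 67 is false
  PI h-index ≤ 70: 58 ≤ 70 is true
  mean reviewer score ≤ 1.5: 1.1 ≤ 1.5 is true
  institution type ∈ {PUI, R1, R2, national-lab}: industry is not in the set → false
Combine:
[1.1] false OR false OR true = true
[1.2.3.1.1] exactly-one(true, true) = false
[1.2.3.1] NOT false = true
[1.2.3] NOT true = false
[1.2] true AND true AND false = false
[1] true → false = false
[2.1.2.1.1] true AND true = true
[2.1.2.1] NOT true = false
[2.1.2] NOT false = true
[2.1] true OR true = true
[2.2.3] true AND false = false
[2.2] false AND true AND false = false
[2] true → false = false
[root] false → false (antecedent false ⇒ implication holds) = true
Overall: true → funded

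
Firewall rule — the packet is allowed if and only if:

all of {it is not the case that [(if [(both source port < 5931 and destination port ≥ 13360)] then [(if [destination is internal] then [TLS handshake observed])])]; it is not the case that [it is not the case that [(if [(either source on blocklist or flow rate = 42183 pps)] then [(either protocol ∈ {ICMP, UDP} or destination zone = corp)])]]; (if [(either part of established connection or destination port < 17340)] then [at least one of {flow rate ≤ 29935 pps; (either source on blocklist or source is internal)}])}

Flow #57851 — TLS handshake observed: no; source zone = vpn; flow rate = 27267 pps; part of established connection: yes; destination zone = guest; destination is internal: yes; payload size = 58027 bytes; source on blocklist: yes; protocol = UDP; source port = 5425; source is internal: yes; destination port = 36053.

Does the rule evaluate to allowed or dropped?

Atomic conditions:
  source port < 5931: 5425 < 5931 is true
  destination port ≥ 13360: 36053 ≥ 13360 is true
  destination is internal: yes → true
  TLS handshake observed: no → false
  source on blocklist: yes → true
  flow rate = 42183 pps: 27267 == 42183 is false
  protocol ∈ {ICMP, UDP}: UDP is in the set → true
  destination zone = corp: guest == corp is false
  part of established connection: yes → true
  destination port < 17340: 36053 < 17340 is false
  flow rate ≤ 29935 pps: 27267 ≤ 29935 is true
  source is internal: yes → true
Combine:
[1.1.1] true AND true = true
[1.1.2] true → false = false
[1.1] true → false = false
[1] NOT false = true
[2.1.1.1] true OR false = true
[2.1.1.2] true OR false = true
[2.1.1] true → true = true
[2.1] NOT true = false
[2] NOT false = true
[3.1] true OR false = true
[3.2.2] true OR true = true
[3.2] true OR true = true
[3] true → true = true
[root] true AND true AND true = true
Overall: true → allowed

Allowed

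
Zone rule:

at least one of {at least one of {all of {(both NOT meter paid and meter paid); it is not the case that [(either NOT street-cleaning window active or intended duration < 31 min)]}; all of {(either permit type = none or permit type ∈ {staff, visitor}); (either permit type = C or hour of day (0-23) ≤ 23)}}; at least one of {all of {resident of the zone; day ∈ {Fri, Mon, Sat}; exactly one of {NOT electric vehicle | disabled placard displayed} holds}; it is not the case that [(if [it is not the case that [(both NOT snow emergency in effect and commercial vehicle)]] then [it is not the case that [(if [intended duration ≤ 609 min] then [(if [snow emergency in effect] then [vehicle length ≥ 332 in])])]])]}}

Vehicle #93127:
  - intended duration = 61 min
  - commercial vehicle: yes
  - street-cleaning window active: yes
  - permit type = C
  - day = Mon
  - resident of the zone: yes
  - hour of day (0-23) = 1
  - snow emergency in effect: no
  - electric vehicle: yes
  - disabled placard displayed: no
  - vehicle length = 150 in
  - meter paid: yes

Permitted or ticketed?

Atomic conditions:
  NOT meter paid: yes → false
  meter paid: yes → true
  NOT street-cleaning window active: yes → false
  intended duration < 31 min: 61 < 31 is false
  permit type = none: C == none is false
  permit type ∈ {staff, visitor}: C is not in the set → false
  permit type = C: C == C is true
  hour of day (0-23) ≤ 23: 1 ≤ 23 is true
  resident of the zone: yes → true
  day ∈ {Fri, Mon, Sat}: Mon is in the set → true
  NOT electric vehicle: yes → false
  disabled placard displayed: no → false
  NOT snow emergency in effect: no → true
  commercial vehicle: yes → true
  intended duration ≤ 609 min: 61 ≤ 609 is true
  snow emergency in effect: no → false
  vehicle length ≥ 332 in: 150 ≥ 332 is false
Combine:
[1.1.1] false AND true = false
[1.1.2.1] false OR false = false
[1.1.2] NOT false = true
[1.1] false AND true = false
[1.2.1] false OR false = false
[1.2.2] true OR true = true
[1.2] false AND true = false
[1] false OR false = false
[2.1.3] exactly-one(false, false) = false
[2.1] true AND true AND false = false
[2.2.1.1.1] true AND true = true
[2.2.1.1] NOT true = false
[2.2.1.2.1.2] false → false (antecedent false ⇒ implication holds) = true
[2.2.1.2.1] true → true = true
[2.2.1.2] NOT true = false
[2.2.1] false → false (antecedent false ⇒ implication holds) = true
[2.2] NOT true = false
[2] false OR false = false
[root] false OR false = false
Overall: false → ticketed

Ticketed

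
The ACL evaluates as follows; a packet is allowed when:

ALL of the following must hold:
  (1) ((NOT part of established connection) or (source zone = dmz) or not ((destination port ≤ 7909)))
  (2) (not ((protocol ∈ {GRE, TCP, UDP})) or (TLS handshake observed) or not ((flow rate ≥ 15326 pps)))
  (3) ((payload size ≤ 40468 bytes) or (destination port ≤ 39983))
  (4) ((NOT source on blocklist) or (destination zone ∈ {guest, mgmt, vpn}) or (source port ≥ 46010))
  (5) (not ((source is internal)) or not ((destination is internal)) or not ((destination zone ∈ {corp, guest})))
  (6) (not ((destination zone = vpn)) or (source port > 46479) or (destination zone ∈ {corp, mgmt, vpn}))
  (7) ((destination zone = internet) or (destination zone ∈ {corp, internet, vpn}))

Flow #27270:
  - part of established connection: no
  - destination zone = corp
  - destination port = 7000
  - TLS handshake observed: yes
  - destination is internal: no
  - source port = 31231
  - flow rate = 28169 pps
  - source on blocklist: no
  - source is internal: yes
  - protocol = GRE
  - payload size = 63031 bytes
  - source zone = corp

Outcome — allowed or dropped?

Allowed

Atomic conditions:
  NOT part of established connection: no → true
  source zone = dmz: corp == dmz is false
  destination port ≤ 7909: 7000 ≤ 7909 is true
  protocol ∈ {GRE, TCP, UDP}: GRE is in the set → true
  TLS handshake observed: yes → true
  flow rate ≥ 15326 pps: 28169 ≥ 15326 is true
  payload size ≤ 40468 bytes: 63031 ≤ 40468 is false
  destination port ≤ 39983: 7000 ≤ 39983 is true
  NOT source on blocklist: no → true
  destination zone ∈ {guest, mgmt, vpn}: corp is not in the set → false
  source port ≥ 46010: 31231 ≥ 46010 is false
  source is internal: yes → true
  destination is internal: no → false
  destination zone ∈ {corp, guest}: corp is in the set → true
  destination zone = vpn: corp == vpn is false
  source port > 46479: 31231 > 46479 is false
  destination zone ∈ {corp, mgmt, vpn}: corp is in the set → true
  destination zone = internet: corp == internet is false
  destination zone ∈ {corp, internet, vpn}: corp is in the set → true
Combine:
[1.3] NOT true = false
[1] true OR false OR false = true
[2.1] NOT true = false
[2.3] NOT true = false
[2] false OR true OR false = true
[3] false OR true = true
[4] true OR false OR false = true
[5.1] NOT true = false
[5.2] NOT false = true
[5.3] NOT true = false
[5] false OR true OR false = true
[6.1] NOT false = true
[6] true OR false OR true = true
[7] false OR true = true
[root] true AND true AND true AND true AND true AND true AND true = true
Overall: true → allowed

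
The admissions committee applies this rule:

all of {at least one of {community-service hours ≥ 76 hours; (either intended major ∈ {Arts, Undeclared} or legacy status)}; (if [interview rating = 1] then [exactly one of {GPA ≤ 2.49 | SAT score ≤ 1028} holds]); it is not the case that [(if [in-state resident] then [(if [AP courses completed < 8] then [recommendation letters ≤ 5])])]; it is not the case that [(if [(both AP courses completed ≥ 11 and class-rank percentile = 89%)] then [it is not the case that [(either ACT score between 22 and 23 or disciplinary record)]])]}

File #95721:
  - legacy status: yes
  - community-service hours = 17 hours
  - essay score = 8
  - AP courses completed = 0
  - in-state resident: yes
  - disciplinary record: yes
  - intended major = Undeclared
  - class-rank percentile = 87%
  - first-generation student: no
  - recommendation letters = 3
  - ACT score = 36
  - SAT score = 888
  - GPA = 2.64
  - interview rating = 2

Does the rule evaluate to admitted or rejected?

Rejected

Atomic conditions:
  community-service hours ≥ 76 hours: 17 ≥ 76 is false
  intended major ∈ {Arts, Undeclared}: Undeclared is in the set → true
  legacy status: yes → true
  interview rating = 1: 2 == 1 is false
  GPA ≤ 2.49: 2.64 ≤ 2.49 is false
  SAT score ≤ 1028: 888 ≤ 1028 is true
  in-state resident: yes → true
  AP courses completed < 8: 0 < 8 is true
  recommendation letters ≤ 5: 3 ≤ 5 is true
  AP courses completed ≥ 11: 0 ≥ 11 is false
  class-rank percentile = 89%: 87 == 89 is false
  ACT score between 22 and 23: 36 in [22, 23] is false
  disciplinary record: yes → true
Combine:
[1.2] true OR true = true
[1] false OR true = true
[2.2] exactly-one(false, true) = true
[2] false → true (antecedent false ⇒ implication holds) = true
[3.1.2] true → true = true
[3.1] true → true = true
[3] NOT true = false
[4.1.1] false AND false = false
[4.1.2.1] false OR true = true
[4.1.2] NOT true = false
[4.1] false → false (antecedent false ⇒ implication holds) = true
[4] NOT true = false
[root] true AND true AND false AND false = false
Overall: false → rejected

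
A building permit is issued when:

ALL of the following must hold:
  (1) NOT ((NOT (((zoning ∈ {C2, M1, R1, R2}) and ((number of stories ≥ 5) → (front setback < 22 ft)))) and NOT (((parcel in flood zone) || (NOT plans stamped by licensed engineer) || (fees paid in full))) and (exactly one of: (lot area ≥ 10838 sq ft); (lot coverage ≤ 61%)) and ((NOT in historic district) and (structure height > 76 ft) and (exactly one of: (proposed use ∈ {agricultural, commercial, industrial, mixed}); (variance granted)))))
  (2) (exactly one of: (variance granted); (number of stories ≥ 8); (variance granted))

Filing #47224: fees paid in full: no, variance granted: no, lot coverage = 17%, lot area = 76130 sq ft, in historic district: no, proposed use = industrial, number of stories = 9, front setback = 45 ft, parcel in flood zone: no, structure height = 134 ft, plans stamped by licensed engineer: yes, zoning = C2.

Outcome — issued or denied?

Issued

Atomic conditions:
  zoning ∈ {C2, M1, R1, R2}: C2 is in the set → true
  number of stories ≥ 5: 9 ≥ 5 is true
  front setback < 22 ft: 45 < 22 is false
  parcel in flood zone: no → false
  NOT plans stamped by licensed engineer: yes → false
  fees paid in full: no → false
  lot area ≥ 10838 sq ft: 76130 ≥ 10838 is true
  lot coverage ≤ 61%: 17 ≤ 61 is true
  NOT in historic district: no → true
  structure height > 76 ft: 134 > 76 is true
  proposed use ∈ {agricultural, commercial, industrial, mixed}: industrial is in the set → true
  variance granted: no → false
  number of stories ≥ 8: 9 ≥ 8 is true
Combine:
[1.1.1.1.2] true → false = false
[1.1.1.1] true AND false = false
[1.1.1] NOT false = true
[1.1.2.1] false OR false OR false = false
[1.1.2] NOT false = true
[1.1.3] exactly-one(true, true) = false
[1.1.4.3] exactly-one(true, false) = true
[1.1.4] true AND true AND true = true
[1.1] true AND true AND false AND true = false
[1] NOT false = true
[2] exactly-one(false, true, false) = true
[root] true AND true = true
Overall: true → issued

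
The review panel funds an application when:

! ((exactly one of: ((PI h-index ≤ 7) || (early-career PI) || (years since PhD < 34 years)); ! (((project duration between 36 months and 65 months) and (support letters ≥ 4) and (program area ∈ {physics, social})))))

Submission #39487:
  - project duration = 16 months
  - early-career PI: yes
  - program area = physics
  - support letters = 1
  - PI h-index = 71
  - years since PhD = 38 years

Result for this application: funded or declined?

Funded

Atomic conditions:
  PI h-index ≤ 7: 71 ≤ 7 is false
  early-career PI: yes → true
  years since PhD < 34 years: 38 < 34 is false
  project duration between 36 months and 65 months: 16 in [36, 65] is false
  support letters ≥ 4: 1 ≥ 4 is false
  program area ∈ {physics, social}: physics is in the set → true
Combine:
[1.1] false OR true OR false = true
[1.2.1] false AND false AND true = false
[1.2] NOT false = true
[1] exactly-one(true, true) = false
[root] NOT false = true
Overall: true → funded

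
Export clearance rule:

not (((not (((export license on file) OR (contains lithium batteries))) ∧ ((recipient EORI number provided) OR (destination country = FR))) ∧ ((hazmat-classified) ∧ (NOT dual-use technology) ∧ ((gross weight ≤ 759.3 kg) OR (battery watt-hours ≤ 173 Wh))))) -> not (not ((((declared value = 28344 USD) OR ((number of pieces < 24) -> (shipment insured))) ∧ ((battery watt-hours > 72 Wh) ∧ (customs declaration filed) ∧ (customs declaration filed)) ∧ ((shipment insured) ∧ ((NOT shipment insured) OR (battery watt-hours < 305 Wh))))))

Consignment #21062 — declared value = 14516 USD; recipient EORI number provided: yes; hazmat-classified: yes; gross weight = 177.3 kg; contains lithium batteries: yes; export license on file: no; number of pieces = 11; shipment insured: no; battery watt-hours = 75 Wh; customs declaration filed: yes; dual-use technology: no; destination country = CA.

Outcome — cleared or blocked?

Atomic conditions:
  export license on file: no → false
  contains lithium batteries: yes → true
  recipient EORI number provided: yes → true
  destination country = FR: CA == FR is false
  hazmat-classified: yes → true
  NOT dual-use technology: no → true
  gross weight ≤ 759.3 kg: 177.3 ≤ 759.3 is true
  battery watt-hours ≤ 173 Wh: 75 ≤ 173 is true
  declared value = 28344 USD: 14516 == 28344 is false
  number of pieces < 24: 11 < 24 is true
  shipment insured: no → false
  battery watt-hours > 72 Wh: 75 > 72 is true
  customs declaration filed: yes → true
  NOT shipment insured: no → true
  battery watt-hours < 305 Wh: 75 < 305 is true
Combine:
[1.1.1.1.1] false OR true = true
[1.1.1.1] NOT true = false
[1.1.1.2] true OR false = true
[1.1.1] false AND true = false
[1.1.2.3] true OR true = true
[1.1.2] true AND true AND true = true
[1.1] false AND true = false
[1] NOT false = true
[2.1.1.1.2] true → false = false
[2.1.1.1] false OR false = false
[2.1.1.2] true AND true AND true = true
[2.1.1.3.2] true OR true = true
[2.1.1.3] false AND true = false
[2.1.1] false AND true AND false = false
[2.1] NOT false = true
[2] NOT true = false
[root] true → false = false
Overall: false → blocked

Blocked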